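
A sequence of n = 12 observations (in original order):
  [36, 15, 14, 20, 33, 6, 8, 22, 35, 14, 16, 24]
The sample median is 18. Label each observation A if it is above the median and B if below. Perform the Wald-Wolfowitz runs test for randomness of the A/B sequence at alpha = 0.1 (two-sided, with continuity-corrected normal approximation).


Step 1: Compute median = 18; label A = above, B = below.
Labels in order: ABBAABBAABBA  (n_A = 6, n_B = 6)
Step 2: Count runs R = 7.
Step 3: Under H0 (random ordering), E[R] = 2*n_A*n_B/(n_A+n_B) + 1 = 2*6*6/12 + 1 = 7.0000.
        Var[R] = 2*n_A*n_B*(2*n_A*n_B - n_A - n_B) / ((n_A+n_B)^2 * (n_A+n_B-1)) = 4320/1584 = 2.7273.
        SD[R] = 1.6514.
Step 4: R = E[R], so z = 0 with no continuity correction.
Step 5: Two-sided p-value via normal approximation = 2*(1 - Phi(|z|)) = 1.000000.
Step 6: alpha = 0.1. fail to reject H0.

R = 7, z = 0.0000, p = 1.000000, fail to reject H0.


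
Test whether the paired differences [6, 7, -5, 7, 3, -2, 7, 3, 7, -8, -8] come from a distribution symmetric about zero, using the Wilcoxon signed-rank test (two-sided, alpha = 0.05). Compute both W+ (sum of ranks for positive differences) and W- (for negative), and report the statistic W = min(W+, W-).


Step 1: Drop any zero differences (none here) and take |d_i|.
|d| = [6, 7, 5, 7, 3, 2, 7, 3, 7, 8, 8]
Step 2: Midrank |d_i| (ties get averaged ranks).
ranks: |6|->5, |7|->7.5, |5|->4, |7|->7.5, |3|->2.5, |2|->1, |7|->7.5, |3|->2.5, |7|->7.5, |8|->10.5, |8|->10.5
Step 3: Attach original signs; sum ranks with positive sign and with negative sign.
W+ = 5 + 7.5 + 7.5 + 2.5 + 7.5 + 2.5 + 7.5 = 40
W- = 4 + 1 + 10.5 + 10.5 = 26
(Check: W+ + W- = 66 should equal n(n+1)/2 = 66.)
Step 4: Test statistic W = min(W+, W-) = 26.
Step 5: Ties in |d|, so use the tie-corrected normal approximation.
        E[W] = n(n+1)/4 = 11*12/4 = 33.
        Tie groups: |d|=3 (t=2), |d|=7 (t=4), |d|=8 (t=2); sum(t^3 - t) = 72.
        Var[W] = n(n+1)(2n+1)/24 - sum(t^3-t)/48 = 3036/24 - 72/48 = 125.
        z = (W - E[W]) / sqrt(Var[W]) = (26 - 33) / 11.1803 = -0.6261.
        Two-sided p = 2*Phi(z) = 0.531250.
Step 6: alpha = 0.05. fail to reject H0.

W+ = 40, W- = 26, W = min = 26, p = 0.531250, fail to reject H0.


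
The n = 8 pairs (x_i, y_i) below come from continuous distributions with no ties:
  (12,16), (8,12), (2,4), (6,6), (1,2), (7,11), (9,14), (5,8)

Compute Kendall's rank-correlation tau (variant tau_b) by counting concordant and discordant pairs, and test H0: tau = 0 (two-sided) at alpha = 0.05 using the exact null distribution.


Step 1: Enumerate the 28 unordered pairs (i,j) with i<j and classify each by sign(x_j-x_i) * sign(y_j-y_i).
  (1,2):dx=-4,dy=-4->C; (1,3):dx=-10,dy=-12->C; (1,4):dx=-6,dy=-10->C; (1,5):dx=-11,dy=-14->C
  (1,6):dx=-5,dy=-5->C; (1,7):dx=-3,dy=-2->C; (1,8):dx=-7,dy=-8->C; (2,3):dx=-6,dy=-8->C
  (2,4):dx=-2,dy=-6->C; (2,5):dx=-7,dy=-10->C; (2,6):dx=-1,dy=-1->C; (2,7):dx=+1,dy=+2->C
  (2,8):dx=-3,dy=-4->C; (3,4):dx=+4,dy=+2->C; (3,5):dx=-1,dy=-2->C; (3,6):dx=+5,dy=+7->C
  (3,7):dx=+7,dy=+10->C; (3,8):dx=+3,dy=+4->C; (4,5):dx=-5,dy=-4->C; (4,6):dx=+1,dy=+5->C
  (4,7):dx=+3,dy=+8->C; (4,8):dx=-1,dy=+2->D; (5,6):dx=+6,dy=+9->C; (5,7):dx=+8,dy=+12->C
  (5,8):dx=+4,dy=+6->C; (6,7):dx=+2,dy=+3->C; (6,8):dx=-2,dy=-3->C; (7,8):dx=-4,dy=-6->C
Step 2: C = 27, D = 1, total pairs = 28.
Step 3: tau = (C - D)/(n(n-1)/2) = (27 - 1)/28 = 0.928571.
Step 4: Exact two-sided p-value (enumerate n! = 40320 permutations of y under H0): p = 0.000397.
Step 5: alpha = 0.05. reject H0.

tau_b = 0.9286 (C=27, D=1), p = 0.000397, reject H0.


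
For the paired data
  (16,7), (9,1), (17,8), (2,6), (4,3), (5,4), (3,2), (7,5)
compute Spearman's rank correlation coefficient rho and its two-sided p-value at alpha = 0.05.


Step 1: Rank x and y separately (midranks; no ties here).
rank(x): 16->7, 9->6, 17->8, 2->1, 4->3, 5->4, 3->2, 7->5
rank(y): 7->7, 1->1, 8->8, 6->6, 3->3, 4->4, 2->2, 5->5
Step 2: d_i = R_x(i) - R_y(i); compute d_i^2.
  (7-7)^2=0, (6-1)^2=25, (8-8)^2=0, (1-6)^2=25, (3-3)^2=0, (4-4)^2=0, (2-2)^2=0, (5-5)^2=0
sum(d^2) = 50.
Step 3: rho = 1 - 6*50 / (8*(8^2 - 1)) = 1 - 300/504 = 0.404762.
Step 4: Under H0, t = rho * sqrt((n-2)/(1-rho^2)) = 1.0842 ~ t(6).
Step 5: Two-sided p-value from the t-distribution with 6 df = 0.319889.
Step 6: alpha = 0.05. fail to reject H0.

rho = 0.4048, p = 0.319889, fail to reject H0 at alpha = 0.05.


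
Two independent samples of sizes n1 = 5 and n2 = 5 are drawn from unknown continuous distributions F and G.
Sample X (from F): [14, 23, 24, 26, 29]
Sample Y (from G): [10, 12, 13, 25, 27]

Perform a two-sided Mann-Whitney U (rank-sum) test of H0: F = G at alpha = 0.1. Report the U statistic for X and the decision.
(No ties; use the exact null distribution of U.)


Step 1: Combine and sort all 10 observations; assign midranks.
sorted (value, group): (10,Y), (12,Y), (13,Y), (14,X), (23,X), (24,X), (25,Y), (26,X), (27,Y), (29,X)
ranks: 10->1, 12->2, 13->3, 14->4, 23->5, 24->6, 25->7, 26->8, 27->9, 29->10
Step 2: Rank sum for X: R1 = 4 + 5 + 6 + 8 + 10 = 33.
Step 3: U_X = R1 - n1(n1+1)/2 = 33 - 5*6/2 = 33 - 15 = 18.
       U_Y = n1*n2 - U_X = 25 - 18 = 7.
Step 4: No ties, so the exact null distribution of U (based on enumerating the C(10,5) = 252 equally likely rank assignments) gives the two-sided p-value.
Step 5: p-value = 0.309524; compare to alpha = 0.1. fail to reject H0.

U_X = 18, p = 0.309524, fail to reject H0 at alpha = 0.1.


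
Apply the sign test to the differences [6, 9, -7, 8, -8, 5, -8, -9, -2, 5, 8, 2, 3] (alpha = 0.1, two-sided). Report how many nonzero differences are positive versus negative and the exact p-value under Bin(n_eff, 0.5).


Step 1: Discard zero differences. Original n = 13; n_eff = number of nonzero differences = 13.
Nonzero differences (with sign): +6, +9, -7, +8, -8, +5, -8, -9, -2, +5, +8, +2, +3
Step 2: Count signs: positive = 8, negative = 5.
Step 3: Under H0: P(positive) = 0.5, so the number of positives S ~ Bin(13, 0.5).
Step 4: Two-sided exact p-value = sum of Bin(13,0.5) probabilities at or below the observed probability = 0.581055.
Step 5: alpha = 0.1. fail to reject H0.

n_eff = 13, pos = 8, neg = 5, p = 0.581055, fail to reject H0.


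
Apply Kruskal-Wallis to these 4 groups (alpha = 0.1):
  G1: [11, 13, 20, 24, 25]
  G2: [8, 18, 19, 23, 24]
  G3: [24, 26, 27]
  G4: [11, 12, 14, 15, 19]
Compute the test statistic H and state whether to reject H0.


Step 1: Combine all N = 18 observations and assign midranks.
sorted (value, group, rank): (8,G2,1), (11,G1,2.5), (11,G4,2.5), (12,G4,4), (13,G1,5), (14,G4,6), (15,G4,7), (18,G2,8), (19,G2,9.5), (19,G4,9.5), (20,G1,11), (23,G2,12), (24,G1,14), (24,G2,14), (24,G3,14), (25,G1,16), (26,G3,17), (27,G3,18)
Step 2: Sum ranks within each group.
R_1 = 48.5 (n_1 = 5)
R_2 = 44.5 (n_2 = 5)
R_3 = 49 (n_3 = 3)
R_4 = 29 (n_4 = 5)
Step 3: H = 12/(N(N+1)) * sum(R_i^2/n_i) - 3(N+1)
     = 12/(18*19) * (48.5^2/5 + 44.5^2/5 + 49^2/3 + 29^2/5) - 3*19
     = 0.035088 * 1835.03 - 57
     = 7.387135.
Step 4: Ties present; correction factor C = 1 - 36/(18^3 - 18) = 0.993808. Corrected H = 7.387135 / 0.993808 = 7.433160.
Step 5: Under H0, H ~ chi^2(3); p-value = 0.059301.
Step 6: alpha = 0.1. reject H0.

H = 7.4332, df = 3, p = 0.059301, reject H0.


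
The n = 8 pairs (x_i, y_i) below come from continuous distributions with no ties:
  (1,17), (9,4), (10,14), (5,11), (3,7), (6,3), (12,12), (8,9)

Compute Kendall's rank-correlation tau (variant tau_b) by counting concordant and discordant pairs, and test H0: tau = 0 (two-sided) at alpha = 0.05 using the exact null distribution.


Step 1: Enumerate the 28 unordered pairs (i,j) with i<j and classify each by sign(x_j-x_i) * sign(y_j-y_i).
  (1,2):dx=+8,dy=-13->D; (1,3):dx=+9,dy=-3->D; (1,4):dx=+4,dy=-6->D; (1,5):dx=+2,dy=-10->D
  (1,6):dx=+5,dy=-14->D; (1,7):dx=+11,dy=-5->D; (1,8):dx=+7,dy=-8->D; (2,3):dx=+1,dy=+10->C
  (2,4):dx=-4,dy=+7->D; (2,5):dx=-6,dy=+3->D; (2,6):dx=-3,dy=-1->C; (2,7):dx=+3,dy=+8->C
  (2,8):dx=-1,dy=+5->D; (3,4):dx=-5,dy=-3->C; (3,5):dx=-7,dy=-7->C; (3,6):dx=-4,dy=-11->C
  (3,7):dx=+2,dy=-2->D; (3,8):dx=-2,dy=-5->C; (4,5):dx=-2,dy=-4->C; (4,6):dx=+1,dy=-8->D
  (4,7):dx=+7,dy=+1->C; (4,8):dx=+3,dy=-2->D; (5,6):dx=+3,dy=-4->D; (5,7):dx=+9,dy=+5->C
  (5,8):dx=+5,dy=+2->C; (6,7):dx=+6,dy=+9->C; (6,8):dx=+2,dy=+6->C; (7,8):dx=-4,dy=-3->C
Step 2: C = 14, D = 14, total pairs = 28.
Step 3: tau = (C - D)/(n(n-1)/2) = (14 - 14)/28 = 0.000000.
Step 4: Exact two-sided p-value (enumerate n! = 40320 permutations of y under H0): p = 1.000000.
Step 5: alpha = 0.05. fail to reject H0.

tau_b = 0.0000 (C=14, D=14), p = 1.000000, fail to reject H0.


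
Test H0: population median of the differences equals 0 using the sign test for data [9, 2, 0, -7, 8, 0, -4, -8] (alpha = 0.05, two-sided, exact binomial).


Step 1: Discard zero differences. Original n = 8; n_eff = number of nonzero differences = 6.
Nonzero differences (with sign): +9, +2, -7, +8, -4, -8
Step 2: Count signs: positive = 3, negative = 3.
Step 3: Under H0: P(positive) = 0.5, so the number of positives S ~ Bin(6, 0.5).
Step 4: Two-sided exact p-value = sum of Bin(6,0.5) probabilities at or below the observed probability = 1.000000.
Step 5: alpha = 0.05. fail to reject H0.

n_eff = 6, pos = 3, neg = 3, p = 1.000000, fail to reject H0.


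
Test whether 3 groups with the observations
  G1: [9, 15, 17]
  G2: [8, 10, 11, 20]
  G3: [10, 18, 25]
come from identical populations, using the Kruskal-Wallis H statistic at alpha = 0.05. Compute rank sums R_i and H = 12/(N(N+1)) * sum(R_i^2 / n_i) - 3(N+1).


Step 1: Combine all N = 10 observations and assign midranks.
sorted (value, group, rank): (8,G2,1), (9,G1,2), (10,G2,3.5), (10,G3,3.5), (11,G2,5), (15,G1,6), (17,G1,7), (18,G3,8), (20,G2,9), (25,G3,10)
Step 2: Sum ranks within each group.
R_1 = 15 (n_1 = 3)
R_2 = 18.5 (n_2 = 4)
R_3 = 21.5 (n_3 = 3)
Step 3: H = 12/(N(N+1)) * sum(R_i^2/n_i) - 3(N+1)
     = 12/(10*11) * (15^2/3 + 18.5^2/4 + 21.5^2/3) - 3*11
     = 0.109091 * 314.646 - 33
     = 1.325000.
Step 4: Ties present; correction factor C = 1 - 6/(10^3 - 10) = 0.993939. Corrected H = 1.325000 / 0.993939 = 1.333079.
Step 5: Under H0, H ~ chi^2(2); p-value = 0.513482.
Step 6: alpha = 0.05. fail to reject H0.

H = 1.3331, df = 2, p = 0.513482, fail to reject H0.


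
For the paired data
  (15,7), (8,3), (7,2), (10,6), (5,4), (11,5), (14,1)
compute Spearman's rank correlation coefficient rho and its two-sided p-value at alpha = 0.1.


Step 1: Rank x and y separately (midranks; no ties here).
rank(x): 15->7, 8->3, 7->2, 10->4, 5->1, 11->5, 14->6
rank(y): 7->7, 3->3, 2->2, 6->6, 4->4, 5->5, 1->1
Step 2: d_i = R_x(i) - R_y(i); compute d_i^2.
  (7-7)^2=0, (3-3)^2=0, (2-2)^2=0, (4-6)^2=4, (1-4)^2=9, (5-5)^2=0, (6-1)^2=25
sum(d^2) = 38.
Step 3: rho = 1 - 6*38 / (7*(7^2 - 1)) = 1 - 228/336 = 0.321429.
Step 4: Under H0, t = rho * sqrt((n-2)/(1-rho^2)) = 0.7590 ~ t(5).
Step 5: Two-sided p-value from the t-distribution with 5 df = 0.482072.
Step 6: alpha = 0.1. fail to reject H0.

rho = 0.3214, p = 0.482072, fail to reject H0 at alpha = 0.1.


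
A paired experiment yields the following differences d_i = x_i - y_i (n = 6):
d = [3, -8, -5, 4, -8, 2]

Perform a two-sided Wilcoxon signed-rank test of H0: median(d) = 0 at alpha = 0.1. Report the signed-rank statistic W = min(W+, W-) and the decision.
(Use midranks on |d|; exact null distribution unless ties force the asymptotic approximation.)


Step 1: Drop any zero differences (none here) and take |d_i|.
|d| = [3, 8, 5, 4, 8, 2]
Step 2: Midrank |d_i| (ties get averaged ranks).
ranks: |3|->2, |8|->5.5, |5|->4, |4|->3, |8|->5.5, |2|->1
Step 3: Attach original signs; sum ranks with positive sign and with negative sign.
W+ = 2 + 3 + 1 = 6
W- = 5.5 + 4 + 5.5 = 15
(Check: W+ + W- = 21 should equal n(n+1)/2 = 21.)
Step 4: Test statistic W = min(W+, W-) = 6.
Step 5: Ties in |d|, so use the tie-corrected normal approximation.
        E[W] = n(n+1)/4 = 6*7/4 = 10.5.
        Tie groups: |d|=8 (t=2); sum(t^3 - t) = 6.
        Var[W] = n(n+1)(2n+1)/24 - sum(t^3-t)/48 = 546/24 - 6/48 = 22.625.
        z = (W - E[W]) / sqrt(Var[W]) = (6 - 10.5) / 4.7566 = -0.9461.
        Two-sided p = 2*Phi(z) = 0.344118.
Step 6: alpha = 0.1. fail to reject H0.

W+ = 6, W- = 15, W = min = 6, p = 0.344118, fail to reject H0.


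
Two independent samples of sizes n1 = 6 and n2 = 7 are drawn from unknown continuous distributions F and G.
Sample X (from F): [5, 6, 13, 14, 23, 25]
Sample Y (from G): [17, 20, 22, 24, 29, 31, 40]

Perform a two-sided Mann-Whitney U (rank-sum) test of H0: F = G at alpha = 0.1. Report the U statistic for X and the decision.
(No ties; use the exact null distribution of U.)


Step 1: Combine and sort all 13 observations; assign midranks.
sorted (value, group): (5,X), (6,X), (13,X), (14,X), (17,Y), (20,Y), (22,Y), (23,X), (24,Y), (25,X), (29,Y), (31,Y), (40,Y)
ranks: 5->1, 6->2, 13->3, 14->4, 17->5, 20->6, 22->7, 23->8, 24->9, 25->10, 29->11, 31->12, 40->13
Step 2: Rank sum for X: R1 = 1 + 2 + 3 + 4 + 8 + 10 = 28.
Step 3: U_X = R1 - n1(n1+1)/2 = 28 - 6*7/2 = 28 - 21 = 7.
       U_Y = n1*n2 - U_X = 42 - 7 = 35.
Step 4: No ties, so the exact null distribution of U (based on enumerating the C(13,6) = 1716 equally likely rank assignments) gives the two-sided p-value.
Step 5: p-value = 0.051282; compare to alpha = 0.1. reject H0.

U_X = 7, p = 0.051282, reject H0 at alpha = 0.1.


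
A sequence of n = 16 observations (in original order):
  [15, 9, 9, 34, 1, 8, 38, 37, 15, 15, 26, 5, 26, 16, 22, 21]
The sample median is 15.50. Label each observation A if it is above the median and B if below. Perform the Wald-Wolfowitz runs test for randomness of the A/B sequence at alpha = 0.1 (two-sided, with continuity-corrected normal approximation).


Step 1: Compute median = 15.50; label A = above, B = below.
Labels in order: BBBABBAABBABAAAA  (n_A = 8, n_B = 8)
Step 2: Count runs R = 8.
Step 3: Under H0 (random ordering), E[R] = 2*n_A*n_B/(n_A+n_B) + 1 = 2*8*8/16 + 1 = 9.0000.
        Var[R] = 2*n_A*n_B*(2*n_A*n_B - n_A - n_B) / ((n_A+n_B)^2 * (n_A+n_B-1)) = 14336/3840 = 3.7333.
        SD[R] = 1.9322.
Step 4: Continuity-corrected z = (R + 0.5 - E[R]) / SD[R] = (8 + 0.5 - 9.0000) / 1.9322 = -0.2588.
Step 5: Two-sided p-value via normal approximation = 2*(1 - Phi(|z|)) = 0.795809.
Step 6: alpha = 0.1. fail to reject H0.

R = 8, z = -0.2588, p = 0.795809, fail to reject H0.


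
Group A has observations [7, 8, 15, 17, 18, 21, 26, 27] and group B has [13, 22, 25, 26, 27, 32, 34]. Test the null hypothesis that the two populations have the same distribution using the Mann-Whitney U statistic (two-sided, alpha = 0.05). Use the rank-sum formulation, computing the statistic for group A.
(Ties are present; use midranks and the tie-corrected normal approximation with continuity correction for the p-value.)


Step 1: Combine and sort all 15 observations; assign midranks.
sorted (value, group): (7,X), (8,X), (13,Y), (15,X), (17,X), (18,X), (21,X), (22,Y), (25,Y), (26,X), (26,Y), (27,X), (27,Y), (32,Y), (34,Y)
ranks: 7->1, 8->2, 13->3, 15->4, 17->5, 18->6, 21->7, 22->8, 25->9, 26->10.5, 26->10.5, 27->12.5, 27->12.5, 32->14, 34->15
Step 2: Rank sum for X: R1 = 1 + 2 + 4 + 5 + 6 + 7 + 10.5 + 12.5 = 48.
Step 3: U_X = R1 - n1(n1+1)/2 = 48 - 8*9/2 = 48 - 36 = 12.
       U_Y = n1*n2 - U_X = 56 - 12 = 44.
Step 4: Ties are present, so use the tie-corrected normal approximation (with continuity correction) for the p-value.
Step 5: p-value = 0.072337; compare to alpha = 0.05. fail to reject H0.

U_X = 12, p = 0.072337, fail to reject H0 at alpha = 0.05.


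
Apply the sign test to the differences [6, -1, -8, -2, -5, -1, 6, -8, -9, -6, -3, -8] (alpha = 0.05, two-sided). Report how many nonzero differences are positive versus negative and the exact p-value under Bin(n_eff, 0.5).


Step 1: Discard zero differences. Original n = 12; n_eff = number of nonzero differences = 12.
Nonzero differences (with sign): +6, -1, -8, -2, -5, -1, +6, -8, -9, -6, -3, -8
Step 2: Count signs: positive = 2, negative = 10.
Step 3: Under H0: P(positive) = 0.5, so the number of positives S ~ Bin(12, 0.5).
Step 4: Two-sided exact p-value = sum of Bin(12,0.5) probabilities at or below the observed probability = 0.038574.
Step 5: alpha = 0.05. reject H0.

n_eff = 12, pos = 2, neg = 10, p = 0.038574, reject H0.


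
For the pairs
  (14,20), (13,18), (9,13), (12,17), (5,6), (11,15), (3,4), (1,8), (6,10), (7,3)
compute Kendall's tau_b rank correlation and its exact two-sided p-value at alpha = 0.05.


Step 1: Enumerate the 45 unordered pairs (i,j) with i<j and classify each by sign(x_j-x_i) * sign(y_j-y_i).
  (1,2):dx=-1,dy=-2->C; (1,3):dx=-5,dy=-7->C; (1,4):dx=-2,dy=-3->C; (1,5):dx=-9,dy=-14->C
  (1,6):dx=-3,dy=-5->C; (1,7):dx=-11,dy=-16->C; (1,8):dx=-13,dy=-12->C; (1,9):dx=-8,dy=-10->C
  (1,10):dx=-7,dy=-17->C; (2,3):dx=-4,dy=-5->C; (2,4):dx=-1,dy=-1->C; (2,5):dx=-8,dy=-12->C
  (2,6):dx=-2,dy=-3->C; (2,7):dx=-10,dy=-14->C; (2,8):dx=-12,dy=-10->C; (2,9):dx=-7,dy=-8->C
  (2,10):dx=-6,dy=-15->C; (3,4):dx=+3,dy=+4->C; (3,5):dx=-4,dy=-7->C; (3,6):dx=+2,dy=+2->C
  (3,7):dx=-6,dy=-9->C; (3,8):dx=-8,dy=-5->C; (3,9):dx=-3,dy=-3->C; (3,10):dx=-2,dy=-10->C
  (4,5):dx=-7,dy=-11->C; (4,6):dx=-1,dy=-2->C; (4,7):dx=-9,dy=-13->C; (4,8):dx=-11,dy=-9->C
  (4,9):dx=-6,dy=-7->C; (4,10):dx=-5,dy=-14->C; (5,6):dx=+6,dy=+9->C; (5,7):dx=-2,dy=-2->C
  (5,8):dx=-4,dy=+2->D; (5,9):dx=+1,dy=+4->C; (5,10):dx=+2,dy=-3->D; (6,7):dx=-8,dy=-11->C
  (6,8):dx=-10,dy=-7->C; (6,9):dx=-5,dy=-5->C; (6,10):dx=-4,dy=-12->C; (7,8):dx=-2,dy=+4->D
  (7,9):dx=+3,dy=+6->C; (7,10):dx=+4,dy=-1->D; (8,9):dx=+5,dy=+2->C; (8,10):dx=+6,dy=-5->D
  (9,10):dx=+1,dy=-7->D
Step 2: C = 39, D = 6, total pairs = 45.
Step 3: tau = (C - D)/(n(n-1)/2) = (39 - 6)/45 = 0.733333.
Step 4: Exact two-sided p-value (enumerate n! = 3628800 permutations of y under H0): p = 0.002213.
Step 5: alpha = 0.05. reject H0.

tau_b = 0.7333 (C=39, D=6), p = 0.002213, reject H0.


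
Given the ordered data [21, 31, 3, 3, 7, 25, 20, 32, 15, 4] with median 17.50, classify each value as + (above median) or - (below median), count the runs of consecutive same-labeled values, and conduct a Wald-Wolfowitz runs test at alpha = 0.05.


Step 1: Compute median = 17.50; label A = above, B = below.
Labels in order: AABBBAAABB  (n_A = 5, n_B = 5)
Step 2: Count runs R = 4.
Step 3: Under H0 (random ordering), E[R] = 2*n_A*n_B/(n_A+n_B) + 1 = 2*5*5/10 + 1 = 6.0000.
        Var[R] = 2*n_A*n_B*(2*n_A*n_B - n_A - n_B) / ((n_A+n_B)^2 * (n_A+n_B-1)) = 2000/900 = 2.2222.
        SD[R] = 1.4907.
Step 4: Continuity-corrected z = (R + 0.5 - E[R]) / SD[R] = (4 + 0.5 - 6.0000) / 1.4907 = -1.0062.
Step 5: Two-sided p-value via normal approximation = 2*(1 - Phi(|z|)) = 0.314305.
Step 6: alpha = 0.05. fail to reject H0.

R = 4, z = -1.0062, p = 0.314305, fail to reject H0.


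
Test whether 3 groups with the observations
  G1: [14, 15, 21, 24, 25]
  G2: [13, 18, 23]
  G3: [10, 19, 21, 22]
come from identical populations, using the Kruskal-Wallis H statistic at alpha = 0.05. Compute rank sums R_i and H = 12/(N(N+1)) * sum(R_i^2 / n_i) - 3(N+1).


Step 1: Combine all N = 12 observations and assign midranks.
sorted (value, group, rank): (10,G3,1), (13,G2,2), (14,G1,3), (15,G1,4), (18,G2,5), (19,G3,6), (21,G1,7.5), (21,G3,7.5), (22,G3,9), (23,G2,10), (24,G1,11), (25,G1,12)
Step 2: Sum ranks within each group.
R_1 = 37.5 (n_1 = 5)
R_2 = 17 (n_2 = 3)
R_3 = 23.5 (n_3 = 4)
Step 3: H = 12/(N(N+1)) * sum(R_i^2/n_i) - 3(N+1)
     = 12/(12*13) * (37.5^2/5 + 17^2/3 + 23.5^2/4) - 3*13
     = 0.076923 * 515.646 - 39
     = 0.665064.
Step 4: Ties present; correction factor C = 1 - 6/(12^3 - 12) = 0.996503. Corrected H = 0.665064 / 0.996503 = 0.667398.
Step 5: Under H0, H ~ chi^2(2); p-value = 0.716269.
Step 6: alpha = 0.05. fail to reject H0.

H = 0.6674, df = 2, p = 0.716269, fail to reject H0.


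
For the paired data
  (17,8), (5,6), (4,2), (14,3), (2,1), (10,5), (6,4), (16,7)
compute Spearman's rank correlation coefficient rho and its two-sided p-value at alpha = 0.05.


Step 1: Rank x and y separately (midranks; no ties here).
rank(x): 17->8, 5->3, 4->2, 14->6, 2->1, 10->5, 6->4, 16->7
rank(y): 8->8, 6->6, 2->2, 3->3, 1->1, 5->5, 4->4, 7->7
Step 2: d_i = R_x(i) - R_y(i); compute d_i^2.
  (8-8)^2=0, (3-6)^2=9, (2-2)^2=0, (6-3)^2=9, (1-1)^2=0, (5-5)^2=0, (4-4)^2=0, (7-7)^2=0
sum(d^2) = 18.
Step 3: rho = 1 - 6*18 / (8*(8^2 - 1)) = 1 - 108/504 = 0.785714.
Step 4: Under H0, t = rho * sqrt((n-2)/(1-rho^2)) = 3.1113 ~ t(6).
Step 5: Two-sided p-value from the t-distribution with 6 df = 0.020815.
Step 6: alpha = 0.05. reject H0.

rho = 0.7857, p = 0.020815, reject H0 at alpha = 0.05.


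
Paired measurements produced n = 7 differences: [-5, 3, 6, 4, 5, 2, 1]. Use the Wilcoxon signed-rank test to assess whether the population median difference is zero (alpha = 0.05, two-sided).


Step 1: Drop any zero differences (none here) and take |d_i|.
|d| = [5, 3, 6, 4, 5, 2, 1]
Step 2: Midrank |d_i| (ties get averaged ranks).
ranks: |5|->5.5, |3|->3, |6|->7, |4|->4, |5|->5.5, |2|->2, |1|->1
Step 3: Attach original signs; sum ranks with positive sign and with negative sign.
W+ = 3 + 7 + 4 + 5.5 + 2 + 1 = 22.5
W- = 5.5 = 5.5
(Check: W+ + W- = 28 should equal n(n+1)/2 = 28.)
Step 4: Test statistic W = min(W+, W-) = 5.5.
Step 5: Ties in |d|, so use the tie-corrected normal approximation.
        E[W] = n(n+1)/4 = 7*8/4 = 14.
        Tie groups: |d|=5 (t=2); sum(t^3 - t) = 6.
        Var[W] = n(n+1)(2n+1)/24 - sum(t^3-t)/48 = 840/24 - 6/48 = 34.875.
        z = (W - E[W]) / sqrt(Var[W]) = (5.5 - 14) / 5.9055 = -1.4393.
        Two-sided p = 2*Phi(z) = 0.150056.
Step 6: alpha = 0.05. fail to reject H0.

W+ = 22.5, W- = 5.5, W = min = 5.5, p = 0.150056, fail to reject H0.


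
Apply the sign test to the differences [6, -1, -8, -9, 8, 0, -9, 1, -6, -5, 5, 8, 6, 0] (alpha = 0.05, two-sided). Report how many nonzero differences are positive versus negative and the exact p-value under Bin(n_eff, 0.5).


Step 1: Discard zero differences. Original n = 14; n_eff = number of nonzero differences = 12.
Nonzero differences (with sign): +6, -1, -8, -9, +8, -9, +1, -6, -5, +5, +8, +6
Step 2: Count signs: positive = 6, negative = 6.
Step 3: Under H0: P(positive) = 0.5, so the number of positives S ~ Bin(12, 0.5).
Step 4: Two-sided exact p-value = sum of Bin(12,0.5) probabilities at or below the observed probability = 1.000000.
Step 5: alpha = 0.05. fail to reject H0.

n_eff = 12, pos = 6, neg = 6, p = 1.000000, fail to reject H0.


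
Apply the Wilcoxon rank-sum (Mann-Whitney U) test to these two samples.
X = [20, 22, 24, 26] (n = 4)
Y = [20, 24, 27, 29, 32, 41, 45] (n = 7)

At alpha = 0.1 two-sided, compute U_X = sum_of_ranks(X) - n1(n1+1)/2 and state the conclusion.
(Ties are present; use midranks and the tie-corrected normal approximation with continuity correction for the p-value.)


Step 1: Combine and sort all 11 observations; assign midranks.
sorted (value, group): (20,X), (20,Y), (22,X), (24,X), (24,Y), (26,X), (27,Y), (29,Y), (32,Y), (41,Y), (45,Y)
ranks: 20->1.5, 20->1.5, 22->3, 24->4.5, 24->4.5, 26->6, 27->7, 29->8, 32->9, 41->10, 45->11
Step 2: Rank sum for X: R1 = 1.5 + 3 + 4.5 + 6 = 15.
Step 3: U_X = R1 - n1(n1+1)/2 = 15 - 4*5/2 = 15 - 10 = 5.
       U_Y = n1*n2 - U_X = 28 - 5 = 23.
Step 4: Ties are present, so use the tie-corrected normal approximation (with continuity correction) for the p-value.
Step 5: p-value = 0.106592; compare to alpha = 0.1. fail to reject H0.

U_X = 5, p = 0.106592, fail to reject H0 at alpha = 0.1.


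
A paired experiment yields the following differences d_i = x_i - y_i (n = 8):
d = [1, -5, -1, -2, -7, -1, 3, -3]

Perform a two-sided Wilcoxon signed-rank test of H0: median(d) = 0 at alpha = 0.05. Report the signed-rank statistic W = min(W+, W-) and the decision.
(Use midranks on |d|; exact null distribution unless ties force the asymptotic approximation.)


Step 1: Drop any zero differences (none here) and take |d_i|.
|d| = [1, 5, 1, 2, 7, 1, 3, 3]
Step 2: Midrank |d_i| (ties get averaged ranks).
ranks: |1|->2, |5|->7, |1|->2, |2|->4, |7|->8, |1|->2, |3|->5.5, |3|->5.5
Step 3: Attach original signs; sum ranks with positive sign and with negative sign.
W+ = 2 + 5.5 = 7.5
W- = 7 + 2 + 4 + 8 + 2 + 5.5 = 28.5
(Check: W+ + W- = 36 should equal n(n+1)/2 = 36.)
Step 4: Test statistic W = min(W+, W-) = 7.5.
Step 5: Ties in |d|, so use the tie-corrected normal approximation.
        E[W] = n(n+1)/4 = 8*9/4 = 18.
        Tie groups: |d|=1 (t=3), |d|=3 (t=2); sum(t^3 - t) = 30.
        Var[W] = n(n+1)(2n+1)/24 - sum(t^3-t)/48 = 1224/24 - 30/48 = 50.375.
        z = (W - E[W]) / sqrt(Var[W]) = (7.5 - 18) / 7.0975 = -1.4794.
        Two-sided p = 2*Phi(z) = 0.139037.
Step 6: alpha = 0.05. fail to reject H0.

W+ = 7.5, W- = 28.5, W = min = 7.5, p = 0.139037, fail to reject H0.


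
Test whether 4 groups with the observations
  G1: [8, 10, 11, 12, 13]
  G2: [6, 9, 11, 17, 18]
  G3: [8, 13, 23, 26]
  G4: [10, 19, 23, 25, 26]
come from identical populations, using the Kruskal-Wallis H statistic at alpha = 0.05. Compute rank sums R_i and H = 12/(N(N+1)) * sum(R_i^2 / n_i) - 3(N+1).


Step 1: Combine all N = 19 observations and assign midranks.
sorted (value, group, rank): (6,G2,1), (8,G1,2.5), (8,G3,2.5), (9,G2,4), (10,G1,5.5), (10,G4,5.5), (11,G1,7.5), (11,G2,7.5), (12,G1,9), (13,G1,10.5), (13,G3,10.5), (17,G2,12), (18,G2,13), (19,G4,14), (23,G3,15.5), (23,G4,15.5), (25,G4,17), (26,G3,18.5), (26,G4,18.5)
Step 2: Sum ranks within each group.
R_1 = 35 (n_1 = 5)
R_2 = 37.5 (n_2 = 5)
R_3 = 47 (n_3 = 4)
R_4 = 70.5 (n_4 = 5)
Step 3: H = 12/(N(N+1)) * sum(R_i^2/n_i) - 3(N+1)
     = 12/(19*20) * (35^2/5 + 37.5^2/5 + 47^2/4 + 70.5^2/5) - 3*20
     = 0.031579 * 2072.55 - 60
     = 5.448947.
Step 4: Ties present; correction factor C = 1 - 36/(19^3 - 19) = 0.994737. Corrected H = 5.448947 / 0.994737 = 5.477778.
Step 5: Under H0, H ~ chi^2(3); p-value = 0.139974.
Step 6: alpha = 0.05. fail to reject H0.

H = 5.4778, df = 3, p = 0.139974, fail to reject H0.


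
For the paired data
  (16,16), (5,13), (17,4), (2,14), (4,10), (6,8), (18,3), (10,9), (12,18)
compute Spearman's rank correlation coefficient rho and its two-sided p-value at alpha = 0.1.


Step 1: Rank x and y separately (midranks; no ties here).
rank(x): 16->7, 5->3, 17->8, 2->1, 4->2, 6->4, 18->9, 10->5, 12->6
rank(y): 16->8, 13->6, 4->2, 14->7, 10->5, 8->3, 3->1, 9->4, 18->9
Step 2: d_i = R_x(i) - R_y(i); compute d_i^2.
  (7-8)^2=1, (3-6)^2=9, (8-2)^2=36, (1-7)^2=36, (2-5)^2=9, (4-3)^2=1, (9-1)^2=64, (5-4)^2=1, (6-9)^2=9
sum(d^2) = 166.
Step 3: rho = 1 - 6*166 / (9*(9^2 - 1)) = 1 - 996/720 = -0.383333.
Step 4: Under H0, t = rho * sqrt((n-2)/(1-rho^2)) = -1.0981 ~ t(7).
Step 5: Two-sided p-value from the t-distribution with 7 df = 0.308495.
Step 6: alpha = 0.1. fail to reject H0.

rho = -0.3833, p = 0.308495, fail to reject H0 at alpha = 0.1.


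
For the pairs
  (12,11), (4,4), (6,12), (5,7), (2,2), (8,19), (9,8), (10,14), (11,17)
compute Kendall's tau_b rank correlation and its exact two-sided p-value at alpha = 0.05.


Step 1: Enumerate the 36 unordered pairs (i,j) with i<j and classify each by sign(x_j-x_i) * sign(y_j-y_i).
  (1,2):dx=-8,dy=-7->C; (1,3):dx=-6,dy=+1->D; (1,4):dx=-7,dy=-4->C; (1,5):dx=-10,dy=-9->C
  (1,6):dx=-4,dy=+8->D; (1,7):dx=-3,dy=-3->C; (1,8):dx=-2,dy=+3->D; (1,9):dx=-1,dy=+6->D
  (2,3):dx=+2,dy=+8->C; (2,4):dx=+1,dy=+3->C; (2,5):dx=-2,dy=-2->C; (2,6):dx=+4,dy=+15->C
  (2,7):dx=+5,dy=+4->C; (2,8):dx=+6,dy=+10->C; (2,9):dx=+7,dy=+13->C; (3,4):dx=-1,dy=-5->C
  (3,5):dx=-4,dy=-10->C; (3,6):dx=+2,dy=+7->C; (3,7):dx=+3,dy=-4->D; (3,8):dx=+4,dy=+2->C
  (3,9):dx=+5,dy=+5->C; (4,5):dx=-3,dy=-5->C; (4,6):dx=+3,dy=+12->C; (4,7):dx=+4,dy=+1->C
  (4,8):dx=+5,dy=+7->C; (4,9):dx=+6,dy=+10->C; (5,6):dx=+6,dy=+17->C; (5,7):dx=+7,dy=+6->C
  (5,8):dx=+8,dy=+12->C; (5,9):dx=+9,dy=+15->C; (6,7):dx=+1,dy=-11->D; (6,8):dx=+2,dy=-5->D
  (6,9):dx=+3,dy=-2->D; (7,8):dx=+1,dy=+6->C; (7,9):dx=+2,dy=+9->C; (8,9):dx=+1,dy=+3->C
Step 2: C = 28, D = 8, total pairs = 36.
Step 3: tau = (C - D)/(n(n-1)/2) = (28 - 8)/36 = 0.555556.
Step 4: Exact two-sided p-value (enumerate n! = 362880 permutations of y under H0): p = 0.044615.
Step 5: alpha = 0.05. reject H0.

tau_b = 0.5556 (C=28, D=8), p = 0.044615, reject H0.


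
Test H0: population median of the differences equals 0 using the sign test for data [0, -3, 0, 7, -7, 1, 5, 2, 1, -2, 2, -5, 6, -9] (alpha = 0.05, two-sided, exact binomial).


Step 1: Discard zero differences. Original n = 14; n_eff = number of nonzero differences = 12.
Nonzero differences (with sign): -3, +7, -7, +1, +5, +2, +1, -2, +2, -5, +6, -9
Step 2: Count signs: positive = 7, negative = 5.
Step 3: Under H0: P(positive) = 0.5, so the number of positives S ~ Bin(12, 0.5).
Step 4: Two-sided exact p-value = sum of Bin(12,0.5) probabilities at or below the observed probability = 0.774414.
Step 5: alpha = 0.05. fail to reject H0.

n_eff = 12, pos = 7, neg = 5, p = 0.774414, fail to reject H0.


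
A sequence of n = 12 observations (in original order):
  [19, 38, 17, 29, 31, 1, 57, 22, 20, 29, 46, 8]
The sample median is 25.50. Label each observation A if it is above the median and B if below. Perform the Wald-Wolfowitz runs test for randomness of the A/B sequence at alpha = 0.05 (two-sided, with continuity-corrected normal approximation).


Step 1: Compute median = 25.50; label A = above, B = below.
Labels in order: BABAABABBAAB  (n_A = 6, n_B = 6)
Step 2: Count runs R = 9.
Step 3: Under H0 (random ordering), E[R] = 2*n_A*n_B/(n_A+n_B) + 1 = 2*6*6/12 + 1 = 7.0000.
        Var[R] = 2*n_A*n_B*(2*n_A*n_B - n_A - n_B) / ((n_A+n_B)^2 * (n_A+n_B-1)) = 4320/1584 = 2.7273.
        SD[R] = 1.6514.
Step 4: Continuity-corrected z = (R - 0.5 - E[R]) / SD[R] = (9 - 0.5 - 7.0000) / 1.6514 = 0.9083.
Step 5: Two-sided p-value via normal approximation = 2*(1 - Phi(|z|)) = 0.363722.
Step 6: alpha = 0.05. fail to reject H0.

R = 9, z = 0.9083, p = 0.363722, fail to reject H0.


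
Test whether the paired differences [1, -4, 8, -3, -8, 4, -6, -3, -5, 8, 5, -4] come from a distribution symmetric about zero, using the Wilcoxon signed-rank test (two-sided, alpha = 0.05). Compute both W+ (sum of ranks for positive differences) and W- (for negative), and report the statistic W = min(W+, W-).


Step 1: Drop any zero differences (none here) and take |d_i|.
|d| = [1, 4, 8, 3, 8, 4, 6, 3, 5, 8, 5, 4]
Step 2: Midrank |d_i| (ties get averaged ranks).
ranks: |1|->1, |4|->5, |8|->11, |3|->2.5, |8|->11, |4|->5, |6|->9, |3|->2.5, |5|->7.5, |8|->11, |5|->7.5, |4|->5
Step 3: Attach original signs; sum ranks with positive sign and with negative sign.
W+ = 1 + 11 + 5 + 11 + 7.5 = 35.5
W- = 5 + 2.5 + 11 + 9 + 2.5 + 7.5 + 5 = 42.5
(Check: W+ + W- = 78 should equal n(n+1)/2 = 78.)
Step 4: Test statistic W = min(W+, W-) = 35.5.
Step 5: Ties in |d|, so use the tie-corrected normal approximation.
        E[W] = n(n+1)/4 = 12*13/4 = 39.
        Tie groups: |d|=3 (t=2), |d|=4 (t=3), |d|=5 (t=2), |d|=8 (t=3); sum(t^3 - t) = 60.
        Var[W] = n(n+1)(2n+1)/24 - sum(t^3-t)/48 = 3900/24 - 60/48 = 161.25.
        z = (W - E[W]) / sqrt(Var[W]) = (35.5 - 39) / 12.6984 = -0.2756.
        Two-sided p = 2*Phi(z) = 0.782836.
Step 6: alpha = 0.05. fail to reject H0.

W+ = 35.5, W- = 42.5, W = min = 35.5, p = 0.782836, fail to reject H0.


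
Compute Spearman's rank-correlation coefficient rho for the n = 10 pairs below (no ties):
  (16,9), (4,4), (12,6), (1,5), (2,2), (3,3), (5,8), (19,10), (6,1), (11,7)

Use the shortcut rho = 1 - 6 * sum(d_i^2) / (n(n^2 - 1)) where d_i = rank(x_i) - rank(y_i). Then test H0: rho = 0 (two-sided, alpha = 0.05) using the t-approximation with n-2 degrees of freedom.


Step 1: Rank x and y separately (midranks; no ties here).
rank(x): 16->9, 4->4, 12->8, 1->1, 2->2, 3->3, 5->5, 19->10, 6->6, 11->7
rank(y): 9->9, 4->4, 6->6, 5->5, 2->2, 3->3, 8->8, 10->10, 1->1, 7->7
Step 2: d_i = R_x(i) - R_y(i); compute d_i^2.
  (9-9)^2=0, (4-4)^2=0, (8-6)^2=4, (1-5)^2=16, (2-2)^2=0, (3-3)^2=0, (5-8)^2=9, (10-10)^2=0, (6-1)^2=25, (7-7)^2=0
sum(d^2) = 54.
Step 3: rho = 1 - 6*54 / (10*(10^2 - 1)) = 1 - 324/990 = 0.672727.
Step 4: Under H0, t = rho * sqrt((n-2)/(1-rho^2)) = 2.5717 ~ t(8).
Step 5: Two-sided p-value from the t-distribution with 8 df = 0.033041.
Step 6: alpha = 0.05. reject H0.

rho = 0.6727, p = 0.033041, reject H0 at alpha = 0.05.


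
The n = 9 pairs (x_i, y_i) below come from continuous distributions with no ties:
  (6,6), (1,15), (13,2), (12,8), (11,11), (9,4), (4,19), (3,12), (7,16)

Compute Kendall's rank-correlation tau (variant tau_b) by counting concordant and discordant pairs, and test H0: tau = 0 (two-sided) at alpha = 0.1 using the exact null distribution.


Step 1: Enumerate the 36 unordered pairs (i,j) with i<j and classify each by sign(x_j-x_i) * sign(y_j-y_i).
  (1,2):dx=-5,dy=+9->D; (1,3):dx=+7,dy=-4->D; (1,4):dx=+6,dy=+2->C; (1,5):dx=+5,dy=+5->C
  (1,6):dx=+3,dy=-2->D; (1,7):dx=-2,dy=+13->D; (1,8):dx=-3,dy=+6->D; (1,9):dx=+1,dy=+10->C
  (2,3):dx=+12,dy=-13->D; (2,4):dx=+11,dy=-7->D; (2,5):dx=+10,dy=-4->D; (2,6):dx=+8,dy=-11->D
  (2,7):dx=+3,dy=+4->C; (2,8):dx=+2,dy=-3->D; (2,9):dx=+6,dy=+1->C; (3,4):dx=-1,dy=+6->D
  (3,5):dx=-2,dy=+9->D; (3,6):dx=-4,dy=+2->D; (3,7):dx=-9,dy=+17->D; (3,8):dx=-10,dy=+10->D
  (3,9):dx=-6,dy=+14->D; (4,5):dx=-1,dy=+3->D; (4,6):dx=-3,dy=-4->C; (4,7):dx=-8,dy=+11->D
  (4,8):dx=-9,dy=+4->D; (4,9):dx=-5,dy=+8->D; (5,6):dx=-2,dy=-7->C; (5,7):dx=-7,dy=+8->D
  (5,8):dx=-8,dy=+1->D; (5,9):dx=-4,dy=+5->D; (6,7):dx=-5,dy=+15->D; (6,8):dx=-6,dy=+8->D
  (6,9):dx=-2,dy=+12->D; (7,8):dx=-1,dy=-7->C; (7,9):dx=+3,dy=-3->D; (8,9):dx=+4,dy=+4->C
Step 2: C = 9, D = 27, total pairs = 36.
Step 3: tau = (C - D)/(n(n-1)/2) = (9 - 27)/36 = -0.500000.
Step 4: Exact two-sided p-value (enumerate n! = 362880 permutations of y under H0): p = 0.075176.
Step 5: alpha = 0.1. reject H0.

tau_b = -0.5000 (C=9, D=27), p = 0.075176, reject H0.


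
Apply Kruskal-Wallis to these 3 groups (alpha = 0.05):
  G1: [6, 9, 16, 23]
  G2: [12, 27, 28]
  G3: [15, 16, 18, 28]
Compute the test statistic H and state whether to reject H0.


Step 1: Combine all N = 11 observations and assign midranks.
sorted (value, group, rank): (6,G1,1), (9,G1,2), (12,G2,3), (15,G3,4), (16,G1,5.5), (16,G3,5.5), (18,G3,7), (23,G1,8), (27,G2,9), (28,G2,10.5), (28,G3,10.5)
Step 2: Sum ranks within each group.
R_1 = 16.5 (n_1 = 4)
R_2 = 22.5 (n_2 = 3)
R_3 = 27 (n_3 = 4)
Step 3: H = 12/(N(N+1)) * sum(R_i^2/n_i) - 3(N+1)
     = 12/(11*12) * (16.5^2/4 + 22.5^2/3 + 27^2/4) - 3*12
     = 0.090909 * 419.062 - 36
     = 2.096591.
Step 4: Ties present; correction factor C = 1 - 12/(11^3 - 11) = 0.990909. Corrected H = 2.096591 / 0.990909 = 2.115826.
Step 5: Under H0, H ~ chi^2(2); p-value = 0.347180.
Step 6: alpha = 0.05. fail to reject H0.

H = 2.1158, df = 2, p = 0.347180, fail to reject H0.


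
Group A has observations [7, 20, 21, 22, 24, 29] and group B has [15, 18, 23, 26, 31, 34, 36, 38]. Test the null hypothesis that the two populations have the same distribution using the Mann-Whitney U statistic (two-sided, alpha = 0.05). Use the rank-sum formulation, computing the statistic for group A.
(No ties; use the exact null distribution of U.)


Step 1: Combine and sort all 14 observations; assign midranks.
sorted (value, group): (7,X), (15,Y), (18,Y), (20,X), (21,X), (22,X), (23,Y), (24,X), (26,Y), (29,X), (31,Y), (34,Y), (36,Y), (38,Y)
ranks: 7->1, 15->2, 18->3, 20->4, 21->5, 22->6, 23->7, 24->8, 26->9, 29->10, 31->11, 34->12, 36->13, 38->14
Step 2: Rank sum for X: R1 = 1 + 4 + 5 + 6 + 8 + 10 = 34.
Step 3: U_X = R1 - n1(n1+1)/2 = 34 - 6*7/2 = 34 - 21 = 13.
       U_Y = n1*n2 - U_X = 48 - 13 = 35.
Step 4: No ties, so the exact null distribution of U (based on enumerating the C(14,6) = 3003 equally likely rank assignments) gives the two-sided p-value.
Step 5: p-value = 0.181152; compare to alpha = 0.05. fail to reject H0.

U_X = 13, p = 0.181152, fail to reject H0 at alpha = 0.05.


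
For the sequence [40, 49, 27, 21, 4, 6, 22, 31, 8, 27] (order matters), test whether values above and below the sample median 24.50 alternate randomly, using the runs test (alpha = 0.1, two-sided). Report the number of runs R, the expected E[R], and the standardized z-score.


Step 1: Compute median = 24.50; label A = above, B = below.
Labels in order: AAABBBBABA  (n_A = 5, n_B = 5)
Step 2: Count runs R = 5.
Step 3: Under H0 (random ordering), E[R] = 2*n_A*n_B/(n_A+n_B) + 1 = 2*5*5/10 + 1 = 6.0000.
        Var[R] = 2*n_A*n_B*(2*n_A*n_B - n_A - n_B) / ((n_A+n_B)^2 * (n_A+n_B-1)) = 2000/900 = 2.2222.
        SD[R] = 1.4907.
Step 4: Continuity-corrected z = (R + 0.5 - E[R]) / SD[R] = (5 + 0.5 - 6.0000) / 1.4907 = -0.3354.
Step 5: Two-sided p-value via normal approximation = 2*(1 - Phi(|z|)) = 0.737316.
Step 6: alpha = 0.1. fail to reject H0.

R = 5, z = -0.3354, p = 0.737316, fail to reject H0.


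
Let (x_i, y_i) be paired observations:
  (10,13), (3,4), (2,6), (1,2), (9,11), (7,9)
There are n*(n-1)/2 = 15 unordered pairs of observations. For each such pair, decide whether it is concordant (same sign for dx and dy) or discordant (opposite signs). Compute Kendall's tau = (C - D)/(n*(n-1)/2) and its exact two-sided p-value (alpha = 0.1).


Step 1: Enumerate the 15 unordered pairs (i,j) with i<j and classify each by sign(x_j-x_i) * sign(y_j-y_i).
  (1,2):dx=-7,dy=-9->C; (1,3):dx=-8,dy=-7->C; (1,4):dx=-9,dy=-11->C; (1,5):dx=-1,dy=-2->C
  (1,6):dx=-3,dy=-4->C; (2,3):dx=-1,dy=+2->D; (2,4):dx=-2,dy=-2->C; (2,5):dx=+6,dy=+7->C
  (2,6):dx=+4,dy=+5->C; (3,4):dx=-1,dy=-4->C; (3,5):dx=+7,dy=+5->C; (3,6):dx=+5,dy=+3->C
  (4,5):dx=+8,dy=+9->C; (4,6):dx=+6,dy=+7->C; (5,6):dx=-2,dy=-2->C
Step 2: C = 14, D = 1, total pairs = 15.
Step 3: tau = (C - D)/(n(n-1)/2) = (14 - 1)/15 = 0.866667.
Step 4: Exact two-sided p-value (enumerate n! = 720 permutations of y under H0): p = 0.016667.
Step 5: alpha = 0.1. reject H0.

tau_b = 0.8667 (C=14, D=1), p = 0.016667, reject H0.


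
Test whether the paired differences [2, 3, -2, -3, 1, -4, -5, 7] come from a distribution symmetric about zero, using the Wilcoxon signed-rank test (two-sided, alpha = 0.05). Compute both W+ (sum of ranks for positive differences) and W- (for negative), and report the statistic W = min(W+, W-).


Step 1: Drop any zero differences (none here) and take |d_i|.
|d| = [2, 3, 2, 3, 1, 4, 5, 7]
Step 2: Midrank |d_i| (ties get averaged ranks).
ranks: |2|->2.5, |3|->4.5, |2|->2.5, |3|->4.5, |1|->1, |4|->6, |5|->7, |7|->8
Step 3: Attach original signs; sum ranks with positive sign and with negative sign.
W+ = 2.5 + 4.5 + 1 + 8 = 16
W- = 2.5 + 4.5 + 6 + 7 = 20
(Check: W+ + W- = 36 should equal n(n+1)/2 = 36.)
Step 4: Test statistic W = min(W+, W-) = 16.
Step 5: Ties in |d|, so use the tie-corrected normal approximation.
        E[W] = n(n+1)/4 = 8*9/4 = 18.
        Tie groups: |d|=2 (t=2), |d|=3 (t=2); sum(t^3 - t) = 12.
        Var[W] = n(n+1)(2n+1)/24 - sum(t^3-t)/48 = 1224/24 - 12/48 = 50.75.
        z = (W - E[W]) / sqrt(Var[W]) = (16 - 18) / 7.1239 = -0.2807.
        Two-sided p = 2*Phi(z) = 0.778906.
Step 6: alpha = 0.05. fail to reject H0.

W+ = 16, W- = 20, W = min = 16, p = 0.778906, fail to reject H0.


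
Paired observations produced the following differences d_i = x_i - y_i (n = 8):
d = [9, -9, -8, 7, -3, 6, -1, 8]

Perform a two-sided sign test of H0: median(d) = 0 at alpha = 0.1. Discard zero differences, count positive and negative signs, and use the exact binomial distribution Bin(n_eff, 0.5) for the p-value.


Step 1: Discard zero differences. Original n = 8; n_eff = number of nonzero differences = 8.
Nonzero differences (with sign): +9, -9, -8, +7, -3, +6, -1, +8
Step 2: Count signs: positive = 4, negative = 4.
Step 3: Under H0: P(positive) = 0.5, so the number of positives S ~ Bin(8, 0.5).
Step 4: Two-sided exact p-value = sum of Bin(8,0.5) probabilities at or below the observed probability = 1.000000.
Step 5: alpha = 0.1. fail to reject H0.

n_eff = 8, pos = 4, neg = 4, p = 1.000000, fail to reject H0.


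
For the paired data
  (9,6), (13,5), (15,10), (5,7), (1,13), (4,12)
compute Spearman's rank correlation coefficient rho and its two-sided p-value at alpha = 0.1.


Step 1: Rank x and y separately (midranks; no ties here).
rank(x): 9->4, 13->5, 15->6, 5->3, 1->1, 4->2
rank(y): 6->2, 5->1, 10->4, 7->3, 13->6, 12->5
Step 2: d_i = R_x(i) - R_y(i); compute d_i^2.
  (4-2)^2=4, (5-1)^2=16, (6-4)^2=4, (3-3)^2=0, (1-6)^2=25, (2-5)^2=9
sum(d^2) = 58.
Step 3: rho = 1 - 6*58 / (6*(6^2 - 1)) = 1 - 348/210 = -0.657143.
Step 4: Under H0, t = rho * sqrt((n-2)/(1-rho^2)) = -1.7436 ~ t(4).
Step 5: Two-sided p-value from the t-distribution with 4 df = 0.156175.
Step 6: alpha = 0.1. fail to reject H0.

rho = -0.6571, p = 0.156175, fail to reject H0 at alpha = 0.1.
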